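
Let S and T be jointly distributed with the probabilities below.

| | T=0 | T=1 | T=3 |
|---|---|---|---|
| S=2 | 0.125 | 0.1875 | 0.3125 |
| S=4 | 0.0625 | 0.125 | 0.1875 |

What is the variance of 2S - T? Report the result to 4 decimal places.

E[S] = 2.75,  E[T] = 1.8125,  E[ST] = 5
V(S) = 8.5 − (2.75)² = 0.9375;  V(T) = 4.8125 − (1.8125)² = 1.52734375
Cov(S,T) = 5 − (2.75)(1.8125) = 0.015625
V(2S - T) = (2)²·0.9375 + (-1)²·1.52734375 + 2·(2)·(-1)·0.015625 = 5.21484375

5.2148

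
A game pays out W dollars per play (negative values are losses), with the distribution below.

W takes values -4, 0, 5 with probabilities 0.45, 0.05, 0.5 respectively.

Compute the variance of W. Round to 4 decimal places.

19.2100

E[W] = (-4)(0.45) + (0)(0.05) + (5)(0.5) = 0.7
E[W²] = (-4)²(0.45) + (0)²(0.05) + (5)²(0.5) = 19.7
Var(W) = E[W²] − (E[W])² = 19.7 − (0.7)² = 19.21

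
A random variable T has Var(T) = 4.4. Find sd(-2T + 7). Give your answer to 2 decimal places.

4.20

Var(-2T + 7) = (-2)²·4.4 = 17.6
sd(-2T + 7) = √17.6 ≈ 4.20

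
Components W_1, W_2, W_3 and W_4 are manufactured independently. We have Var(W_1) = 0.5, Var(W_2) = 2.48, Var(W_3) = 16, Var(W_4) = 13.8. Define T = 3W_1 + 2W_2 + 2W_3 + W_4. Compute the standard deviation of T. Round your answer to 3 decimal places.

By independence, Var(T) = (3)²Var(W_1) + (2)²Var(W_2) + (2)²Var(W_3) + (1)²Var(W_4)
= (3)²·0.5 + (2)²·2.48 + (2)²·16 + (1)²·13.8 = 92.22
σ(T) = √92.22 ≈ 9.603

9.603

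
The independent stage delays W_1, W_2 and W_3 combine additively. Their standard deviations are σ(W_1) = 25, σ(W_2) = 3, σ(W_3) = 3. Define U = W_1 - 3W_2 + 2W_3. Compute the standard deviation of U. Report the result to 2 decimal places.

var(W_1) = 625, var(W_2) = 9, var(W_3) = 9
By independence, var(U) = (1)²var(W_1) + (-3)²var(W_2) + (2)²var(W_3)
= (1)²·625 + (-3)²·9 + (2)²·9 = 742
σ(U) = √742 ≈ 27.24

27.24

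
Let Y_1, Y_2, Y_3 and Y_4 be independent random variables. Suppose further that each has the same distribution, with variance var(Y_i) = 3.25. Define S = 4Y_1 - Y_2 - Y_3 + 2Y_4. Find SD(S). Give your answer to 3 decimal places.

8.456

By independence, var(S) = (4)²var(Y_1) + (-1)²var(Y_2) + (-1)²var(Y_3) + (2)²var(Y_4)
= (4)²·3.25 + (-1)²·3.25 + (-1)²·3.25 + (2)²·3.25 = 71.5
SD(S) = √71.5 ≈ 8.456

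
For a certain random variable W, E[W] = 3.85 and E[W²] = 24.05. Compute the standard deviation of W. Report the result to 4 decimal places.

3.0377

var(W) = 24.05 − (3.85)² = 9.2275
SD(W) = √9.2275 ≈ 3.0377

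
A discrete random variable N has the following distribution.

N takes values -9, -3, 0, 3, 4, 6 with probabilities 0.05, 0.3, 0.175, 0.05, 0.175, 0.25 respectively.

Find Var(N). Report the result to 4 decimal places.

18.0000

E[N] = (-9)(0.05) + (-3)(0.3) + (0)(0.175) + (3)(0.05) + (4)(0.175) + (6)(0.25) = 1
E[N²] = (-9)²(0.05) + (-3)²(0.3) + (0)²(0.175) + (3)²(0.05) + (4)²(0.175) + (6)²(0.25) = 19
Var(N) = E[N²] − (E[N])² = 19 − (1)² = 18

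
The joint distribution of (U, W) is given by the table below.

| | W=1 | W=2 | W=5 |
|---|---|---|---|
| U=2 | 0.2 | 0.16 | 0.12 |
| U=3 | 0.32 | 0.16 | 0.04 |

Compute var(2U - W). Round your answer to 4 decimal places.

3.6736

E[U] = 2.52,  E[W] = 1.96,  E[UW] = 4.76
var(U) = 6.6 − (2.52)² = 0.2496;  var(W) = 5.8 − (1.96)² = 1.9584
Cov(U,W) = 4.76 − (2.52)(1.96) = -0.1792
var(2U - W) = (2)²·0.2496 + (-1)²·1.9584 + 2·(2)·(-1)·-0.1792 = 3.6736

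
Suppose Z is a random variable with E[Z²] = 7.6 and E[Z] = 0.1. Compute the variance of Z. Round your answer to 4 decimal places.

7.5900

Var(Z) = 7.6 − (0.1)² = 7.59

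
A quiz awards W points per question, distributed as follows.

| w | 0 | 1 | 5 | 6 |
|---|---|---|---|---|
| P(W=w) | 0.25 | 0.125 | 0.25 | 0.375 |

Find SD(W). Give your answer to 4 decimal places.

E[W] = (0)(0.25) + (1)(0.125) + (5)(0.25) + (6)(0.375) = 3.625
E[W²] = (0)²(0.25) + (1)²(0.125) + (5)²(0.25) + (6)²(0.375) = 19.875
V(W) = E[W²] − (E[W])² = 19.875 − (3.625)² = 6.734375
SD(W) = √6.734375 ≈ 2.5951

2.5951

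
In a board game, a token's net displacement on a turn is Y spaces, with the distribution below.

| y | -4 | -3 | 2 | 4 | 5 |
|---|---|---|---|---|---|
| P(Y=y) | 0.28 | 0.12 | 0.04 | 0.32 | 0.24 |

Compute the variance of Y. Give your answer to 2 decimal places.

15.67

E[Y] = (-4)(0.28) + (-3)(0.12) + (2)(0.04) + (4)(0.32) + (5)(0.24) = 1.08
E[Y²] = (-4)²(0.28) + (-3)²(0.12) + (2)²(0.04) + (4)²(0.32) + (5)²(0.24) = 16.84
V(Y) = E[Y²] − (E[Y])² = 16.84 − (1.08)² = 15.6736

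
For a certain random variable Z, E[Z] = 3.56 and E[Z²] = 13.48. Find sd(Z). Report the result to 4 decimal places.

0.8980

V(Z) = 13.48 − (3.56)² = 0.8064
sd(Z) = √0.8064 ≈ 0.8980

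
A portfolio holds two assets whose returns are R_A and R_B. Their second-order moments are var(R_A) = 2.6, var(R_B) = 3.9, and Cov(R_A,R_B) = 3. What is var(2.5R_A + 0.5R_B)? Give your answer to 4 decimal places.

var(2.5R_A + 0.5R_B) = (2.5)²·var(R_A) + (0.5)²·var(R_B) + 2·(2.5)·(0.5)·Cov(R_A,R_B)
= 6.25·2.6 + 0.25·3.9 + 2.5·3 = 24.725

24.7250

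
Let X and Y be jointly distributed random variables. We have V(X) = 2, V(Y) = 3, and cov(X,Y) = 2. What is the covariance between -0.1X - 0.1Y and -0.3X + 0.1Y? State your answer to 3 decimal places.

cov(-0.1X - 0.1Y, -0.3X + 0.1Y) = (-0.1)(-0.3)V(X) + (-0.1)(0.1)V(Y) + [(-0.1)(0.1) + (-0.1)(-0.3)]cov(X,Y)
= 0.03·2 + -0.01·3 + 0.02·2 = 0.07

0.070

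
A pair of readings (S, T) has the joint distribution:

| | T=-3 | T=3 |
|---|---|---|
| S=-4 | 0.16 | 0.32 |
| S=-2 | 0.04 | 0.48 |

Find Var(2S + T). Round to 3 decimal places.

E[S] = -2.96,  E[T] = 1.8,  E[ST] = -4.56
Var(S) = 9.76 − (-2.96)² = 0.9984;  Var(T) = 9 − (1.8)² = 5.76
Cov(S,T) = -4.56 − (-2.96)(1.8) = 0.768
Var(2S + T) = (2)²·0.9984 + (1)²·5.76 + 2·(2)·(1)·0.768 = 12.8256

12.826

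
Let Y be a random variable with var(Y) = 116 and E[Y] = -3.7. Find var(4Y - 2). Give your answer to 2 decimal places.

var(4Y - 2) = (4)²·var(Y) = 16·116 = 1856

1856.00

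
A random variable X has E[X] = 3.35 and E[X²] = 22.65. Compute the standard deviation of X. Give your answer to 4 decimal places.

Var(X) = 22.65 − (3.35)² = 11.4275
sd(X) = √11.4275 ≈ 3.3805

3.3805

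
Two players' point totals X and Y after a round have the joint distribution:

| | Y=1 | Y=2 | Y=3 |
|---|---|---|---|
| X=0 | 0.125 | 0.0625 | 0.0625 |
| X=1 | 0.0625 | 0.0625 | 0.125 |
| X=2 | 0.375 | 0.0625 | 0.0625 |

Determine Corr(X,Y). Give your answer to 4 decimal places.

E[X] = 1.25,  E[Y] = 1.6875
E[XY] = 1.9375
cov(X,Y) = E[XY] − E[X]E[Y] = 1.9375 − (1.25)(1.6875) = -0.171875
var(X) = 0.6875,  var(Y) = 0.71484375
ρ = -0.171875 / √(0.6875·0.71484375) ≈ -0.2452

-0.2452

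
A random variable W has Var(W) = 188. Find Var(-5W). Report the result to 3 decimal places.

4700.000

Var(-5W) = (-5)²·Var(W) = 25·188 = 4700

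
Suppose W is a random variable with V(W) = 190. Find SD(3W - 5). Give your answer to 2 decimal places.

41.35

V(3W - 5) = (3)²·190 = 1710
SD(3W - 5) = √1710 ≈ 41.35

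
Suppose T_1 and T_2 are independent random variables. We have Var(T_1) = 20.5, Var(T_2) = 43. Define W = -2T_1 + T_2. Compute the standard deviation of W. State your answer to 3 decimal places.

By independence, Var(W) = (-2)²Var(T_1) + (1)²Var(T_2)
= (-2)²·20.5 + (1)²·43 = 125
σ(W) = √125 ≈ 11.180

11.180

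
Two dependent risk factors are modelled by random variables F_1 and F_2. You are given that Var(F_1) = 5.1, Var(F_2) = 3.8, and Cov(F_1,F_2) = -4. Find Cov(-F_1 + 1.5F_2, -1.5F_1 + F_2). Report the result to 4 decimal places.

26.3500

Cov(-F_1 + 1.5F_2, -1.5F_1 + F_2) = (-1)(-1.5)Var(F_1) + (1.5)(1)Var(F_2) + [(-1)(1) + (1.5)(-1.5)]Cov(F_1,F_2)
= 1.5·5.1 + 1.5·3.8 + -3.25·-4 = 26.35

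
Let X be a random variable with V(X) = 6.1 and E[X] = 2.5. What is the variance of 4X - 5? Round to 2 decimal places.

97.60

V(4X - 5) = (4)²·V(X) = 16·6.1 = 97.6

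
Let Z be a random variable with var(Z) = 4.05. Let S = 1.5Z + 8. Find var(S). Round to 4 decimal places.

9.1125

var(1.5Z + 8) = (1.5)²·var(Z) = 2.25·4.05 = 9.1125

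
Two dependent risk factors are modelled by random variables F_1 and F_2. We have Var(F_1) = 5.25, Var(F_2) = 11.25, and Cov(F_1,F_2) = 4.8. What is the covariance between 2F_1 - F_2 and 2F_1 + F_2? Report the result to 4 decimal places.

Cov(2F_1 - F_2, 2F_1 + F_2) = (2)(2)Var(F_1) + (-1)(1)Var(F_2) + [(2)(1) + (-1)(2)]Cov(F_1,F_2)
= 4·5.25 + -1·11.25 + 0·4.8 = 9.75

9.7500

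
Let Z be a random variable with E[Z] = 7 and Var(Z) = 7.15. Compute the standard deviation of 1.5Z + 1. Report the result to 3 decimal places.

Var(1.5Z + 1) = (1.5)²·7.15 = 16.0875
SD(1.5Z + 1) = √16.0875 ≈ 4.011

4.011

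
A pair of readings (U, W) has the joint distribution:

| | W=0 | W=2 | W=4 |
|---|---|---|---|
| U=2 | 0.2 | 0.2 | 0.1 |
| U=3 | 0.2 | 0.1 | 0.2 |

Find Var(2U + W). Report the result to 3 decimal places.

4.160

E[U] = 2.5,  E[W] = 1.8,  E[UW] = 4.6
Var(U) = 6.5 − (2.5)² = 0.25;  Var(W) = 6 − (1.8)² = 2.76
cov(U,W) = 4.6 − (2.5)(1.8) = 0.1
Var(2U + W) = (2)²·0.25 + (1)²·2.76 + 2·(2)·(1)·0.1 = 4.16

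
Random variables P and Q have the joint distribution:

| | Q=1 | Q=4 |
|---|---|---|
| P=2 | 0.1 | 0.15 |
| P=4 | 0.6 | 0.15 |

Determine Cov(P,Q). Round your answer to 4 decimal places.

-0.4500

E[P] = 3.5,  E[Q] = 1.9
E[PQ] = 6.2
Cov(P,Q) = E[PQ] − E[P]E[Q] = 6.2 − (3.5)(1.9) = -0.45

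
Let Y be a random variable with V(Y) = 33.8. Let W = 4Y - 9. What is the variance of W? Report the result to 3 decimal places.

V(4Y - 9) = (4)²·V(Y) = 16·33.8 = 540.8

540.800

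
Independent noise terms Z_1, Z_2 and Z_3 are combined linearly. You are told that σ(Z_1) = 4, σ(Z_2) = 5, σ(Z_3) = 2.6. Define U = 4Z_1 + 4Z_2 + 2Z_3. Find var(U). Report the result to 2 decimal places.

var(Z_1) = 16, var(Z_2) = 25, var(Z_3) = 6.76
By independence, var(U) = (4)²var(Z_1) + (4)²var(Z_2) + (2)²var(Z_3)
= (4)²·16 + (4)²·25 + (2)²·6.76 = 683.04

683.04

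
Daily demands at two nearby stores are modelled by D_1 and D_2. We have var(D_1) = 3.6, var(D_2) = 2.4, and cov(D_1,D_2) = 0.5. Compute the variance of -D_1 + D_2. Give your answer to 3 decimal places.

5.000

var(-D_1 + D_2) = (-1)²·var(D_1) + (1)²·var(D_2) + 2·(-1)·(1)·cov(D_1,D_2)
= 1·3.6 + 1·2.4 + -2·0.5 = 5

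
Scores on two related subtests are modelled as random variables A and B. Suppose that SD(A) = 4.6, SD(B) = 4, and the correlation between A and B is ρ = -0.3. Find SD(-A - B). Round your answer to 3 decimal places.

var(A) = (4.6)² = 21.16;  var(B) = (4)² = 16
cov(A,B) = ρ·SD(A)·SD(B) = -0.3·4.6·4 = -5.52
var(-A - B) = (-1)²·var(A) + (-1)²·var(B) + 2·(-1)·(-1)·cov(A,B)
= 1·21.16 + 1·16 + 2·-5.52 = 26.12
SD(-A - B) = √26.12 ≈ 5.111

5.111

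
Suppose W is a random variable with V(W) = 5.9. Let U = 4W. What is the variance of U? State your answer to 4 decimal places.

94.4000

V(4W) = (4)²·V(W) = 16·5.9 = 94.4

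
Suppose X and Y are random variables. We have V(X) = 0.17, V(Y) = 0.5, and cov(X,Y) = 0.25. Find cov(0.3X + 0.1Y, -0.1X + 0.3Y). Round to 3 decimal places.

cov(0.3X + 0.1Y, -0.1X + 0.3Y) = (0.3)(-0.1)V(X) + (0.1)(0.3)V(Y) + [(0.3)(0.3) + (0.1)(-0.1)]cov(X,Y)
= -0.03·0.17 + 0.03·0.5 + 0.08·0.25 = 0.0299

0.030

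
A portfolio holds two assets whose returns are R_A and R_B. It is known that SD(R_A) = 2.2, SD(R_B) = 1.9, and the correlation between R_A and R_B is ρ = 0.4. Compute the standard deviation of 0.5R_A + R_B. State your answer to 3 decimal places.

Var(R_A) = (2.2)² = 4.84;  Var(R_B) = (1.9)² = 3.61
Cov(R_A,R_B) = ρ·SD(R_A)·SD(R_B) = 0.4·2.2·1.9 = 1.672
Var(0.5R_A + R_B) = (0.5)²·Var(R_A) + (1)²·Var(R_B) + 2·(0.5)·(1)·Cov(R_A,R_B)
= 0.25·4.84 + 1·3.61 + 1·1.672 = 6.492
SD(0.5R_A + R_B) = √6.492 ≈ 2.548

2.548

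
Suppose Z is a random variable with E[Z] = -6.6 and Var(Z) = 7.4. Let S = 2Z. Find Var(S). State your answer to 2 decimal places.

Var(2Z) = (2)²·Var(Z) = 4·7.4 = 29.6

29.60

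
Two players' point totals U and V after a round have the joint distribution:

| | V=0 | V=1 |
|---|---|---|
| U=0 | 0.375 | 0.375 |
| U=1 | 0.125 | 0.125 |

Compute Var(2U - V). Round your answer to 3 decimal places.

E[U] = 0.25,  E[V] = 0.5,  E[UV] = 0.125
Var(U) = 0.25 − (0.25)² = 0.1875;  Var(V) = 0.5 − (0.5)² = 0.25
Cov(U,V) = 0.125 − (0.25)(0.5) = 0
Var(2U - V) = (2)²·0.1875 + (-1)²·0.25 + 2·(2)·(-1)·0 = 1

1.000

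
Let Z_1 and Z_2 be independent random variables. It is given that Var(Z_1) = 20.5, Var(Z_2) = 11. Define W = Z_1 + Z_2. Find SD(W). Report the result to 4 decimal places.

By independence, Var(W) = (1)²Var(Z_1) + (1)²Var(Z_2)
= (1)²·20.5 + (1)²·11 = 31.5
SD(W) = √31.5 ≈ 5.6125

5.6125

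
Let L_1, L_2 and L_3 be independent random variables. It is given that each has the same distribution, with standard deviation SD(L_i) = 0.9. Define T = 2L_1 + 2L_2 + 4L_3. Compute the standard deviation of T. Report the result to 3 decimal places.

4.409

Var(L_i) = (0.9)² = 0.81
By independence, Var(T) = (2)²Var(L_1) + (2)²Var(L_2) + (4)²Var(L_3)
= (2)²·0.81 + (2)²·0.81 + (4)²·0.81 = 19.44
SD(T) = √19.44 ≈ 4.409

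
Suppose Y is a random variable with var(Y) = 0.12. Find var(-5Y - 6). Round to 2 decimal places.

3.00

var(-5Y - 6) = (-5)²·var(Y) = 25·0.12 = 3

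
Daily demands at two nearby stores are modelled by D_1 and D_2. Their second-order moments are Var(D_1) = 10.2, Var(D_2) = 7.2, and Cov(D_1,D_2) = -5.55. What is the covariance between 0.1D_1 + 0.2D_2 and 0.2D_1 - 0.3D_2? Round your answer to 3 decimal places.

-0.284

Cov(0.1D_1 + 0.2D_2, 0.2D_1 - 0.3D_2) = (0.1)(0.2)Var(D_1) + (0.2)(-0.3)Var(D_2) + [(0.1)(-0.3) + (0.2)(0.2)]Cov(D_1,D_2)
= 0.02·10.2 + -0.06·7.2 + 0.01·-5.55 = -0.2835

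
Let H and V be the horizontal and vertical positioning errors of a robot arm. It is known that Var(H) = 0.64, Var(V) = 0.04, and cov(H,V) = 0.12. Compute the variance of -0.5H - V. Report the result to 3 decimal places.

0.320

Var(-0.5H - V) = (-0.5)²·Var(H) + (-1)²·Var(V) + 2·(-0.5)·(-1)·cov(H,V)
= 0.25·0.64 + 1·0.04 + 1·0.12 = 0.32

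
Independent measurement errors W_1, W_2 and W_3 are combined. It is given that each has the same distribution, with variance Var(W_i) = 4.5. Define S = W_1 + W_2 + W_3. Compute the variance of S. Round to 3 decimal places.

By independence, Var(S) = (1)²Var(W_1) + (1)²Var(W_2) + (1)²Var(W_3)
= (1)²·4.5 + (1)²·4.5 + (1)²·4.5 = 13.5

13.500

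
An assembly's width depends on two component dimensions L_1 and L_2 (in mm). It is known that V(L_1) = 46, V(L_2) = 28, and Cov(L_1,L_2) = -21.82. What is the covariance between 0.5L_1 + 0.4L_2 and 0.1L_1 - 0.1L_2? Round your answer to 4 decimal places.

Cov(0.5L_1 + 0.4L_2, 0.1L_1 - 0.1L_2) = (0.5)(0.1)V(L_1) + (0.4)(-0.1)V(L_2) + [(0.5)(-0.1) + (0.4)(0.1)]Cov(L_1,L_2)
= 0.05·46 + -0.04·28 + -0.01·-21.82 = 1.3982

1.3982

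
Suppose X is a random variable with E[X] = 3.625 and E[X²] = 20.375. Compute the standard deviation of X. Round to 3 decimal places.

Var(X) = 20.375 − (3.625)² = 7.234375
SD(X) = √7.234375 ≈ 2.690

2.690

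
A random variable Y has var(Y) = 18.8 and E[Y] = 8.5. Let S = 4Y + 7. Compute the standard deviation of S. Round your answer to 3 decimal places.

17.344

var(4Y + 7) = (4)²·18.8 = 300.8
SD(S) = √300.8 ≈ 17.344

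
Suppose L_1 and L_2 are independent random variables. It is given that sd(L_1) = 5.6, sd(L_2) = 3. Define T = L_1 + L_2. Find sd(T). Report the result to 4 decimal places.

Var(L_1) = 31.36, Var(L_2) = 9
By independence, Var(T) = (1)²Var(L_1) + (1)²Var(L_2)
= (1)²·31.36 + (1)²·9 = 40.36
sd(T) = √40.36 ≈ 6.3530

6.3530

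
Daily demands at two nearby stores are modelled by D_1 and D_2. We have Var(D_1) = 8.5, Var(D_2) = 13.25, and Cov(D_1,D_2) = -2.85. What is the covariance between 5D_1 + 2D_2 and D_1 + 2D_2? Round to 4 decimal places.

Cov(5D_1 + 2D_2, D_1 + 2D_2) = (5)(1)Var(D_1) + (2)(2)Var(D_2) + [(5)(2) + (2)(1)]Cov(D_1,D_2)
= 5·8.5 + 4·13.25 + 12·-2.85 = 61.3

61.3000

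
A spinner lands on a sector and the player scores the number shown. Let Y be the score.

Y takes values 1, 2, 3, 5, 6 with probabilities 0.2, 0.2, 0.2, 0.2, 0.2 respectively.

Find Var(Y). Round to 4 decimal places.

E[Y] = (1)(0.2) + (2)(0.2) + (3)(0.2) + (5)(0.2) + (6)(0.2) = 3.4
E[Y²] = (1)²(0.2) + (2)²(0.2) + (3)²(0.2) + (5)²(0.2) + (6)²(0.2) = 15
Var(Y) = E[Y²] − (E[Y])² = 15 − (3.4)² = 3.44

3.4400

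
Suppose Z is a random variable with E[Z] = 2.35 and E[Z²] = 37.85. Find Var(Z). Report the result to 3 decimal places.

32.328

Var(Z) = 37.85 − (2.35)² = 32.3275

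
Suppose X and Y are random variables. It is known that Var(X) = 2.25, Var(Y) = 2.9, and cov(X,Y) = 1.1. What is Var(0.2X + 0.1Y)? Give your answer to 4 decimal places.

0.1630

Var(0.2X + 0.1Y) = (0.2)²·Var(X) + (0.1)²·Var(Y) + 2·(0.2)·(0.1)·cov(X,Y)
= 0.04·2.25 + 0.01·2.9 + 0.04·1.1 = 0.163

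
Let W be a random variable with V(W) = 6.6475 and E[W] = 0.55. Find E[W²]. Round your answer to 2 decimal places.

6.95

E[W²] = V(W) + (E[W])² = 6.6475 + (0.55)² = 6.95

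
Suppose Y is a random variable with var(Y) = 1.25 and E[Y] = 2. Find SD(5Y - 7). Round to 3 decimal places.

5.590

var(5Y - 7) = (5)²·1.25 = 31.25
SD(5Y - 7) = √31.25 ≈ 5.590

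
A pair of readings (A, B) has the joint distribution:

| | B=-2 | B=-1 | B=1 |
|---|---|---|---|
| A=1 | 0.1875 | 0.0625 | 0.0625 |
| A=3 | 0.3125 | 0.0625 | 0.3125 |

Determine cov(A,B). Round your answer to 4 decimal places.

E[A] = 2.375,  E[B] = -0.75
E[AB] = -1.5
cov(A,B) = E[AB] − E[A]E[B] = -1.5 − (2.375)(-0.75) = 0.28125

0.2813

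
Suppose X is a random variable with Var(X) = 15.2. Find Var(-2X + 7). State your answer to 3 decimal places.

60.800

Var(-2X + 7) = (-2)²·Var(X) = 4·15.2 = 60.8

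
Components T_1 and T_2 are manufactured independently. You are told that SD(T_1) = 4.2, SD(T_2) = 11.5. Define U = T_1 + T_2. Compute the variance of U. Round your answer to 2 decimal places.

Var(T_1) = 17.64, Var(T_2) = 132.25
By independence, Var(U) = (1)²Var(T_1) + (1)²Var(T_2)
= (1)²·17.64 + (1)²·132.25 = 149.89

149.89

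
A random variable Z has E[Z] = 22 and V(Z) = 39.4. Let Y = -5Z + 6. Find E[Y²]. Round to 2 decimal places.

11801.00

E[-5Z + 6] = -5·22 + 6 = -104
V(-5Z + 6) = (-5)²·39.4 = 985
E[Y²] = V(Y) + (E[Y])² = 985 + (-104)² = 11801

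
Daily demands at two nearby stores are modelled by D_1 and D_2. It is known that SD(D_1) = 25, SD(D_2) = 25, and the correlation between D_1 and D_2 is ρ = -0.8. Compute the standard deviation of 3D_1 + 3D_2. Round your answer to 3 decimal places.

47.434

V(D_1) = (25)² = 625;  V(D_2) = (25)² = 625
Cov(D_1,D_2) = ρ·SD(D_1)·SD(D_2) = -0.8·25·25 = -500
V(3D_1 + 3D_2) = (3)²·V(D_1) + (3)²·V(D_2) + 2·(3)·(3)·Cov(D_1,D_2)
= 9·625 + 9·625 + 18·-500 = 2250
SD(3D_1 + 3D_2) = √2250 ≈ 47.434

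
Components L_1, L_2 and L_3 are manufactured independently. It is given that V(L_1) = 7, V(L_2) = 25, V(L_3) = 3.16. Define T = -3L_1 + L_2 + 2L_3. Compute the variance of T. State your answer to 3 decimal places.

By independence, V(T) = (-3)²V(L_1) + (1)²V(L_2) + (2)²V(L_3)
= (-3)²·7 + (1)²·25 + (2)²·3.16 = 100.64

100.640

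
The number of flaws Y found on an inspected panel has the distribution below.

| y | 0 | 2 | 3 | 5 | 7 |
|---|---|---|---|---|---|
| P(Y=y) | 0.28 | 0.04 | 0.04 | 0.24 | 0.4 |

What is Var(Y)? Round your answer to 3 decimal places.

E[Y] = (0)(0.28) + (2)(0.04) + (3)(0.04) + (5)(0.24) + (7)(0.4) = 4.2
E[Y²] = (0)²(0.28) + (2)²(0.04) + (3)²(0.04) + (5)²(0.24) + (7)²(0.4) = 26.12
Var(Y) = E[Y²] − (E[Y])² = 26.12 − (4.2)² = 8.48

8.480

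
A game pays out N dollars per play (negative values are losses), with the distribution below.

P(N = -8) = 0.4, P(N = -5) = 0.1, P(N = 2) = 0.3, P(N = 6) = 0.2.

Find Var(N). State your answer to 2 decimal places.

32.89

E[N] = (-8)(0.4) + (-5)(0.1) + (2)(0.3) + (6)(0.2) = -1.9
E[N²] = (-8)²(0.4) + (-5)²(0.1) + (2)²(0.3) + (6)²(0.2) = 36.5
Var(N) = E[N²] − (E[N])² = 36.5 − (-1.9)² = 32.89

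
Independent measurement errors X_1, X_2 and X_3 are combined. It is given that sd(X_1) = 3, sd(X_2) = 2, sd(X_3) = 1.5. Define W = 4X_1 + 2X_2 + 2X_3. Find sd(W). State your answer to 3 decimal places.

13.000

var(X_1) = 9, var(X_2) = 4, var(X_3) = 2.25
By independence, var(W) = (4)²var(X_1) + (2)²var(X_2) + (2)²var(X_3)
= (4)²·9 + (2)²·4 + (2)²·2.25 = 169
sd(W) = √169 ≈ 13.000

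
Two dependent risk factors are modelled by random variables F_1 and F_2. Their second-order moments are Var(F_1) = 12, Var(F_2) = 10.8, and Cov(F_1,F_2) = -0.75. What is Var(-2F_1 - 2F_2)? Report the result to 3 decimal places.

Var(-2F_1 - 2F_2) = (-2)²·Var(F_1) + (-2)²·Var(F_2) + 2·(-2)·(-2)·Cov(F_1,F_2)
= 4·12 + 4·10.8 + 8·-0.75 = 85.2

85.200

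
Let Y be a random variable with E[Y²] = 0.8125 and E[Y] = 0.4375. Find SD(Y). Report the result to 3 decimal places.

0.788

var(Y) = 0.8125 − (0.4375)² = 0.62109375
SD(Y) = √0.62109375 ≈ 0.788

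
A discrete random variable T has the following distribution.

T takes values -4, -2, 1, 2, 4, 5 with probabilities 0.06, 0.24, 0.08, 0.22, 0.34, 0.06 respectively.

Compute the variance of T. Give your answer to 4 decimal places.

7.6884

E[T] = (-4)(0.06) + (-2)(0.24) + (1)(0.08) + (2)(0.22) + (4)(0.34) + (5)(0.06) = 1.46
E[T²] = (-4)²(0.06) + (-2)²(0.24) + (1)²(0.08) + (2)²(0.22) + (4)²(0.34) + (5)²(0.06) = 9.82
Var(T) = E[T²] − (E[T])² = 9.82 − (1.46)² = 7.6884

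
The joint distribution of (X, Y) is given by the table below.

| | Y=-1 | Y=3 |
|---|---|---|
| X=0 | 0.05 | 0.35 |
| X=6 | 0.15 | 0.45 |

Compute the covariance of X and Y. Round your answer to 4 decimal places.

-0.7200

E[X] = 3.6,  E[Y] = 2.2
E[XY] = 7.2
cov(X,Y) = E[XY] − E[X]E[Y] = 7.2 − (3.6)(2.2) = -0.72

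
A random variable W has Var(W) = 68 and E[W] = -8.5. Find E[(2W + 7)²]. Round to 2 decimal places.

372.00

E[2W + 7] = 2·-8.5 + 7 = -10
Var(2W + 7) = (2)²·68 = 272
E[(2W + 7)²] = Var((2W + 7)) + (E[(2W + 7)])² = 272 + (-10)² = 372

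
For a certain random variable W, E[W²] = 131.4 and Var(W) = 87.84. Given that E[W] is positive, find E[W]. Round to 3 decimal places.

6.600

(E[W])² = E[W²] − Var(W) = 131.4 − 87.84 = 43.56
E[W] = √43.56 = 6.6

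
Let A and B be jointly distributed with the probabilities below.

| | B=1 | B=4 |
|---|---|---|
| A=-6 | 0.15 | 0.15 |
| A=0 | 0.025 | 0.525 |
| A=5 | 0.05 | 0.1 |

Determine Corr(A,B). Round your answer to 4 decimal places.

0.2702

E[A] = -1.05,  E[B] = 3.325
E[AB] = -2.25
Cov(A,B) = E[AB] − E[A]E[B] = -2.25 − (-1.05)(3.325) = 1.24125
V(A) = 13.4475,  V(B) = 1.569375
ρ = 1.24125 / √(13.4475·1.569375) ≈ 0.2702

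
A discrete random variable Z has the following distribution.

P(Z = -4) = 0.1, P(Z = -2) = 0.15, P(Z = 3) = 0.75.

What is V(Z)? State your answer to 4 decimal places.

E[Z] = (-4)(0.1) + (-2)(0.15) + (3)(0.75) = 1.55
E[Z²] = (-4)²(0.1) + (-2)²(0.15) + (3)²(0.75) = 8.95
V(Z) = E[Z²] − (E[Z])² = 8.95 − (1.55)² = 6.5475

6.5475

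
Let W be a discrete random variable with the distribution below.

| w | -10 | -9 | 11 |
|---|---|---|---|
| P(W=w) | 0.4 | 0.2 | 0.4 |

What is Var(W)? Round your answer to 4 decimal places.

102.6400

E[W] = (-10)(0.4) + (-9)(0.2) + (11)(0.4) = -1.4
E[W²] = (-10)²(0.4) + (-9)²(0.2) + (11)²(0.4) = 104.6
Var(W) = E[W²] − (E[W])² = 104.6 − (-1.4)² = 102.64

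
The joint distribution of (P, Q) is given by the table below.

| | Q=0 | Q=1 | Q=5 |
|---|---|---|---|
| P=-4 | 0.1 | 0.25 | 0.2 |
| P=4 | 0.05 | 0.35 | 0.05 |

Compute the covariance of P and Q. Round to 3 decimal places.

E[P] = -0.4,  E[Q] = 1.85
E[PQ] = -2.6
Cov(P,Q) = E[PQ] − E[P]E[Q] = -2.6 − (-0.4)(1.85) = -1.86

-1.860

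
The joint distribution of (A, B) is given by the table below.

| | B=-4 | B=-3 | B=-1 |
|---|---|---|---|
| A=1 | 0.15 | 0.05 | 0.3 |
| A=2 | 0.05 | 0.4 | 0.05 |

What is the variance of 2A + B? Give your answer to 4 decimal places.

E[A] = 1.5,  E[B] = -2.5,  E[AB] = -3.95
V(A) = 2.5 − (1.5)² = 0.25;  V(B) = 7.6 − (-2.5)² = 1.35
Cov(A,B) = -3.95 − (1.5)(-2.5) = -0.2
V(2A + B) = (2)²·0.25 + (1)²·1.35 + 2·(2)·(1)·-0.2 = 1.55

1.5500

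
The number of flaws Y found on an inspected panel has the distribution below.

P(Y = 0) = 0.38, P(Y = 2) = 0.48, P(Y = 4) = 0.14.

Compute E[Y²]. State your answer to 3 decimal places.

E[Y²] = (0)²(0.38) + (2)²(0.48) + (4)²(0.14) = 4.16

4.160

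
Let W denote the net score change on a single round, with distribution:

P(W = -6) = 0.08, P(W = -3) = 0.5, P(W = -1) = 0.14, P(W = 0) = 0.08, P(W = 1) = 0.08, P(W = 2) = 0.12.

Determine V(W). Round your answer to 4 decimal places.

E[W] = (-6)(0.08) + (-3)(0.5) + (-1)(0.14) + (0)(0.08) + (1)(0.08) + (2)(0.12) = -1.8
E[W²] = (-6)²(0.08) + (-3)²(0.5) + (-1)²(0.14) + (0)²(0.08) + (1)²(0.08) + (2)²(0.12) = 8.08
V(W) = E[W²] − (E[W])² = 8.08 − (-1.8)² = 4.84

4.8400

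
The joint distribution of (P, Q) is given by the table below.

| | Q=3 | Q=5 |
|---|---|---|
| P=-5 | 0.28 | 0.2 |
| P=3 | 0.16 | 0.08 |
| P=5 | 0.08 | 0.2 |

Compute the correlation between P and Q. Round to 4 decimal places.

E[P] = -0.28,  E[Q] = 3.96
E[PQ] = -0.36
cov(P,Q) = E[PQ] − E[P]E[Q] = -0.36 − (-0.28)(3.96) = 0.7488
var(P) = 21.0816,  var(Q) = 0.9984
ρ = 0.7488 / √(21.0816·0.9984) ≈ 0.1632

0.1632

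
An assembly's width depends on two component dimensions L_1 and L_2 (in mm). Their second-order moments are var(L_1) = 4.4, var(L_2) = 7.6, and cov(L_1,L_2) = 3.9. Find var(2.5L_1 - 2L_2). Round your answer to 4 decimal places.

var(2.5L_1 - 2L_2) = (2.5)²·var(L_1) + (-2)²·var(L_2) + 2·(2.5)·(-2)·cov(L_1,L_2)
= 6.25·4.4 + 4·7.6 + -10·3.9 = 18.9

18.9000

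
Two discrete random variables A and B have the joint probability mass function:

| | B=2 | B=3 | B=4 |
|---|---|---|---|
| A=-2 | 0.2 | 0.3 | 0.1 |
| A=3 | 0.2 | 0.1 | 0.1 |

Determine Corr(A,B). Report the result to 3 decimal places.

E[A] = 0,  E[B] = 2.8
E[AB] = -0.1
Cov(A,B) = E[AB] − E[A]E[B] = -0.1 − (0)(2.8) = -0.1
Var(A) = 6,  Var(B) = 0.56
ρ = -0.1 / √(6·0.56) ≈ -0.055

-0.055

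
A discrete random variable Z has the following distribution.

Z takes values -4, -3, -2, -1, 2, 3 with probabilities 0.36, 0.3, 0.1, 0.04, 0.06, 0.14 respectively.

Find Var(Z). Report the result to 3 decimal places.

E[Z] = (-4)(0.36) + (-3)(0.3) + (-2)(0.1) + (-1)(0.04) + (2)(0.06) + (3)(0.14) = -2.04
E[Z²] = (-4)²(0.36) + (-3)²(0.3) + (-2)²(0.1) + (-1)²(0.04) + (2)²(0.06) + (3)²(0.14) = 10.4
Var(Z) = E[Z²] − (E[Z])² = 10.4 − (-2.04)² = 6.2384

6.238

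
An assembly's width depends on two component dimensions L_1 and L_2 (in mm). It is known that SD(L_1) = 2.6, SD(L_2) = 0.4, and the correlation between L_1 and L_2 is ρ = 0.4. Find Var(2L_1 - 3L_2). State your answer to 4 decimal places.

Var(L_1) = (2.6)² = 6.76;  Var(L_2) = (0.4)² = 0.16
Cov(L_1,L_2) = ρ·SD(L_1)·SD(L_2) = 0.4·2.6·0.4 = 0.416
Var(2L_1 - 3L_2) = (2)²·Var(L_1) + (-3)²·Var(L_2) + 2·(2)·(-3)·Cov(L_1,L_2)
= 4·6.76 + 9·0.16 + -12·0.416 = 23.488

23.4880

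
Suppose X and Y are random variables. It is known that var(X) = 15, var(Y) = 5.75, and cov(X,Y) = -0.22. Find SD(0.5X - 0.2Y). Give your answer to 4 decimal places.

2.0060

var(0.5X - 0.2Y) = (0.5)²·var(X) + (-0.2)²·var(Y) + 2·(0.5)·(-0.2)·cov(X,Y)
= 0.25·15 + 0.04·5.75 + -0.2·-0.22 = 4.024
SD(0.5X - 0.2Y) = √4.024 ≈ 2.0060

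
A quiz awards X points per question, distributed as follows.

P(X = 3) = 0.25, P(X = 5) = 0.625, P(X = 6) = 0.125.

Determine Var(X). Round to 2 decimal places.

0.98

E[X] = (3)(0.25) + (5)(0.625) + (6)(0.125) = 4.625
E[X²] = (3)²(0.25) + (5)²(0.625) + (6)²(0.125) = 22.375
Var(X) = E[X²] − (E[X])² = 22.375 − (4.625)² = 0.984375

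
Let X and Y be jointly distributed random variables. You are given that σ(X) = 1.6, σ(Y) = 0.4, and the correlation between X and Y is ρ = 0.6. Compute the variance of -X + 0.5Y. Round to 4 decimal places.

var(X) = (1.6)² = 2.56;  var(Y) = (0.4)² = 0.16
cov(X,Y) = ρ·σ(X)·σ(Y) = 0.6·1.6·0.4 = 0.384
var(-X + 0.5Y) = (-1)²·var(X) + (0.5)²·var(Y) + 2·(-1)·(0.5)·cov(X,Y)
= 1·2.56 + 0.25·0.16 + -1·0.384 = 2.216

2.2160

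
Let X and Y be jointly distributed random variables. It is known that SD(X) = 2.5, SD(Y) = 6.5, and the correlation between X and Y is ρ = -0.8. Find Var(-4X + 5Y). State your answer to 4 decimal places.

1676.2500

Var(X) = (2.5)² = 6.25;  Var(Y) = (6.5)² = 42.25
Cov(X,Y) = ρ·SD(X)·SD(Y) = -0.8·2.5·6.5 = -13
Var(-4X + 5Y) = (-4)²·Var(X) + (5)²·Var(Y) + 2·(-4)·(5)·Cov(X,Y)
= 16·6.25 + 25·42.25 + -40·-13 = 1676.25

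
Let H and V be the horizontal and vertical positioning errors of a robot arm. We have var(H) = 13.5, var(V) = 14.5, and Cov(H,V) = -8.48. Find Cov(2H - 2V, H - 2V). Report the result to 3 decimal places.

135.880

Cov(2H - 2V, H - 2V) = (2)(1)var(H) + (-2)(-2)var(V) + [(2)(-2) + (-2)(1)]Cov(H,V)
= 2·13.5 + 4·14.5 + -6·-8.48 = 135.88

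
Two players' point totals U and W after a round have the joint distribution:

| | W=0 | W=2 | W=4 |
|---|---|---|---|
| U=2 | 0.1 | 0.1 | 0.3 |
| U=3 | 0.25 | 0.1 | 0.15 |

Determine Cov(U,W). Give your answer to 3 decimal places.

-0.300

E[U] = 2.5,  E[W] = 2.2
E[UW] = 5.2
Cov(U,W) = E[UW] − E[U]E[W] = 5.2 − (2.5)(2.2) = -0.3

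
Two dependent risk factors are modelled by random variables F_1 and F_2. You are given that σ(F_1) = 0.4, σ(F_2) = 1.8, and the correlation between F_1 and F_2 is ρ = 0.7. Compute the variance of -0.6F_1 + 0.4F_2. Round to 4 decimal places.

0.3341

V(F_1) = (0.4)² = 0.16;  V(F_2) = (1.8)² = 3.24
cov(F_1,F_2) = ρ·σ(F_1)·σ(F_2) = 0.7·0.4·1.8 = 0.504
V(-0.6F_1 + 0.4F_2) = (-0.6)²·V(F_1) + (0.4)²·V(F_2) + 2·(-0.6)·(0.4)·cov(F_1,F_2)
= 0.36·0.16 + 0.16·3.24 + -0.48·0.504 = 0.33408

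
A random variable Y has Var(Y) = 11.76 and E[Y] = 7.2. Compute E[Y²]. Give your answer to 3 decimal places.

63.600

E[Y²] = Var(Y) + (E[Y])² = 11.76 + (7.2)² = 63.6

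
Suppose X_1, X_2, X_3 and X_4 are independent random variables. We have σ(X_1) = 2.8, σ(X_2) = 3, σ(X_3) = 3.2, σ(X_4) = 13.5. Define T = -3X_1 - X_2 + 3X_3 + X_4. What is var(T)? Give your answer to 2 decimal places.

353.97

var(X_1) = 7.84, var(X_2) = 9, var(X_3) = 10.24, var(X_4) = 182.25
By independence, var(T) = (-3)²var(X_1) + (-1)²var(X_2) + (3)²var(X_3) + (1)²var(X_4)
= (-3)²·7.84 + (-1)²·9 + (3)²·10.24 + (1)²·182.25 = 353.97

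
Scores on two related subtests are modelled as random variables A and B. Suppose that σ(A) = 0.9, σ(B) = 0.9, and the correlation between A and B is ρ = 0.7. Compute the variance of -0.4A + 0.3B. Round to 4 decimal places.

0.0664

Var(A) = (0.9)² = 0.81;  Var(B) = (0.9)² = 0.81
Cov(A,B) = ρ·σ(A)·σ(B) = 0.7·0.9·0.9 = 0.567
Var(-0.4A + 0.3B) = (-0.4)²·Var(A) + (0.3)²·Var(B) + 2·(-0.4)·(0.3)·Cov(A,B)
= 0.16·0.81 + 0.09·0.81 + -0.24·0.567 = 0.06642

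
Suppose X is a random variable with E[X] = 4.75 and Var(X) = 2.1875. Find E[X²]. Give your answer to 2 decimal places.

E[X²] = Var(X) + (E[X])² = 2.1875 + (4.75)² = 24.75

24.75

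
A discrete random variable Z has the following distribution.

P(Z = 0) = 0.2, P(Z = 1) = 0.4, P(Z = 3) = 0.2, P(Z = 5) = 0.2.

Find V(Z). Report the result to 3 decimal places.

E[Z] = (0)(0.2) + (1)(0.4) + (3)(0.2) + (5)(0.2) = 2
E[Z²] = (0)²(0.2) + (1)²(0.4) + (3)²(0.2) + (5)²(0.2) = 7.2
V(Z) = E[Z²] − (E[Z])² = 7.2 − (2)² = 3.2

3.200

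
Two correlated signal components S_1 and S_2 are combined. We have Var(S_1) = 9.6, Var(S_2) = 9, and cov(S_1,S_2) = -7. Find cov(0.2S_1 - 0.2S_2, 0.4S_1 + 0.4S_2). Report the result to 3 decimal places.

cov(0.2S_1 - 0.2S_2, 0.4S_1 + 0.4S_2) = (0.2)(0.4)Var(S_1) + (-0.2)(0.4)Var(S_2) + [(0.2)(0.4) + (-0.2)(0.4)]cov(S_1,S_2)
= 0.08·9.6 + -0.08·9 + 0·-7 = 0.048

0.048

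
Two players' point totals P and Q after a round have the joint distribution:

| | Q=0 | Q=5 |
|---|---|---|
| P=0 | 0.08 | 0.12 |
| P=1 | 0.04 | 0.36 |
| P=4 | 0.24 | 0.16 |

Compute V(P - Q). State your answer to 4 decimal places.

E[P] = 2,  E[Q] = 3.2,  E[PQ] = 5
V(P) = 6.8 − (2)² = 2.8;  V(Q) = 16 − (3.2)² = 5.76
Cov(P,Q) = 5 − (2)(3.2) = -1.4
V(P - Q) = (1)²·2.8 + (-1)²·5.76 + 2·(1)·(-1)·-1.4 = 11.36

11.3600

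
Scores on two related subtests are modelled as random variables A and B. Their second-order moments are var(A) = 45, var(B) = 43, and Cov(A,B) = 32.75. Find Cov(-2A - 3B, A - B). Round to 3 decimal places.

6.250

Cov(-2A - 3B, A - B) = (-2)(1)var(A) + (-3)(-1)var(B) + [(-2)(-1) + (-3)(1)]Cov(A,B)
= -2·45 + 3·43 + -1·32.75 = 6.25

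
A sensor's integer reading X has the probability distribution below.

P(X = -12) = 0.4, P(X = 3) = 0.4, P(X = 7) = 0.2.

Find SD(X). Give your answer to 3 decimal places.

8.134

E[X] = (-12)(0.4) + (3)(0.4) + (7)(0.2) = -2.2
E[X²] = (-12)²(0.4) + (3)²(0.4) + (7)²(0.2) = 71
var(X) = E[X²] − (E[X])² = 71 − (-2.2)² = 66.16
SD(X) = √66.16 ≈ 8.134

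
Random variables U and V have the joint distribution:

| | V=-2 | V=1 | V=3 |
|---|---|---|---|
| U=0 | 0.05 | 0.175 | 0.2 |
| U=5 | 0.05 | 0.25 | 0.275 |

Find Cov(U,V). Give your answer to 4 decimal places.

0.1313

E[U] = 2.875,  E[V] = 1.65
E[UV] = 4.875
Cov(U,V) = E[UV] − E[U]E[V] = 4.875 − (2.875)(1.65) = 0.13125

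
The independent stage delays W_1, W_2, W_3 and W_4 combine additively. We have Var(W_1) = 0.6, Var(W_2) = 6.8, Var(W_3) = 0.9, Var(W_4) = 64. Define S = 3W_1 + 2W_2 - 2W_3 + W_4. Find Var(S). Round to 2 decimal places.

100.20

By independence, Var(S) = (3)²Var(W_1) + (2)²Var(W_2) + (-2)²Var(W_3) + (1)²Var(W_4)
= (3)²·0.6 + (2)²·6.8 + (-2)²·0.9 + (1)²·64 = 100.2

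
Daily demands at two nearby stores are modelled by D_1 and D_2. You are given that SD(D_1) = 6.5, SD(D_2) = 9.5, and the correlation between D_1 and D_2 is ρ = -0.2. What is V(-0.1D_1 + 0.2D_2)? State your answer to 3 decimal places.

V(D_1) = (6.5)² = 42.25;  V(D_2) = (9.5)² = 90.25
Cov(D_1,D_2) = ρ·SD(D_1)·SD(D_2) = -0.2·6.5·9.5 = -12.35
V(-0.1D_1 + 0.2D_2) = (-0.1)²·V(D_1) + (0.2)²·V(D_2) + 2·(-0.1)·(0.2)·Cov(D_1,D_2)
= 0.01·42.25 + 0.04·90.25 + -0.04·-12.35 = 4.5265

4.527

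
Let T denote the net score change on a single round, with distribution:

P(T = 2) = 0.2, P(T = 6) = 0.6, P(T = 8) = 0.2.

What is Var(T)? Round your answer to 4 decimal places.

E[T] = (2)(0.2) + (6)(0.6) + (8)(0.2) = 5.6
E[T²] = (2)²(0.2) + (6)²(0.6) + (8)²(0.2) = 35.2
Var(T) = E[T²] − (E[T])² = 35.2 − (5.6)² = 3.84

3.8400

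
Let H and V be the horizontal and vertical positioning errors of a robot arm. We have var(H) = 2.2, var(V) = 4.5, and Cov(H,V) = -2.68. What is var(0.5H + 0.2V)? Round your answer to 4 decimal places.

var(0.5H + 0.2V) = (0.5)²·var(H) + (0.2)²·var(V) + 2·(0.5)·(0.2)·Cov(H,V)
= 0.25·2.2 + 0.04·4.5 + 0.2·-2.68 = 0.194

0.1940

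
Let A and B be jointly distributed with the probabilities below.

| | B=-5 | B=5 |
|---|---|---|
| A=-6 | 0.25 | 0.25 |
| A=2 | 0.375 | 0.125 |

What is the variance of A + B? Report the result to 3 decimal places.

E[A] = -2,  E[B] = -1.25,  E[AB] = -2.5
V(A) = 20 − (-2)² = 16;  V(B) = 25 − (-1.25)² = 23.4375
Cov(A,B) = -2.5 − (-2)(-1.25) = -5
V(A + B) = (1)²·16 + (1)²·23.4375 + 2·(1)·(1)·-5 = 29.4375

29.438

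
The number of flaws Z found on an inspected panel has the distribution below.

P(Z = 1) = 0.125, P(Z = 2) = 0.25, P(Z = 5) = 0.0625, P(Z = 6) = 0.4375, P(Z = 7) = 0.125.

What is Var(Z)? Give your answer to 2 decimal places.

E[Z] = (1)(0.125) + (2)(0.25) + (5)(0.0625) + (6)(0.4375) + (7)(0.125) = 4.4375
E[Z²] = (1)²(0.125) + (2)²(0.25) + (5)²(0.0625) + (6)²(0.4375) + (7)²(0.125) = 24.5625
Var(Z) = E[Z²] − (E[Z])² = 24.5625 − (4.4375)² = 4.87109375

4.87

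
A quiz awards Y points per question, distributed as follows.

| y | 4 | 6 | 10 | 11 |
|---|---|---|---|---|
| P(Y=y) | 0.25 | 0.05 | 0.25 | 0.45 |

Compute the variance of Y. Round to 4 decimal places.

E[Y] = (4)(0.25) + (6)(0.05) + (10)(0.25) + (11)(0.45) = 8.75
E[Y²] = (4)²(0.25) + (6)²(0.05) + (10)²(0.25) + (11)²(0.45) = 85.25
Var(Y) = E[Y²] − (E[Y])² = 85.25 − (8.75)² = 8.6875

8.6875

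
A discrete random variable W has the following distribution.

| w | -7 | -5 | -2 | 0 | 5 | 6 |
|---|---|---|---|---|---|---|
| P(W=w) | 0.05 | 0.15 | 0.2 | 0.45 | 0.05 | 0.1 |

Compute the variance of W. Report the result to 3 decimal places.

11.428

E[W] = (-7)(0.05) + (-5)(0.15) + (-2)(0.2) + (0)(0.45) + (5)(0.05) + (6)(0.1) = -0.65
E[W²] = (-7)²(0.05) + (-5)²(0.15) + (-2)²(0.2) + (0)²(0.45) + (5)²(0.05) + (6)²(0.1) = 11.85
Var(W) = E[W²] − (E[W])² = 11.85 − (-0.65)² = 11.4275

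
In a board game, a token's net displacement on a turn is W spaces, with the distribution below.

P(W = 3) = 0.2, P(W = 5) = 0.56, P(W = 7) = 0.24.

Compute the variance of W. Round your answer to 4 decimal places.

E[W] = (3)(0.2) + (5)(0.56) + (7)(0.24) = 5.08
E[W²] = (3)²(0.2) + (5)²(0.56) + (7)²(0.24) = 27.56
var(W) = E[W²] − (E[W])² = 27.56 − (5.08)² = 1.7536

1.7536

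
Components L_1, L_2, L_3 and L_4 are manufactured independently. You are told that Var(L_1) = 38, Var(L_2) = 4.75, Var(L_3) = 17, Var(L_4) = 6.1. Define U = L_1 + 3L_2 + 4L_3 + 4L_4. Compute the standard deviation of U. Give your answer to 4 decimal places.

21.2215

By independence, Var(U) = (1)²Var(L_1) + (3)²Var(L_2) + (4)²Var(L_3) + (4)²Var(L_4)
= (1)²·38 + (3)²·4.75 + (4)²·17 + (4)²·6.1 = 450.35
SD(U) = √450.35 ≈ 21.2215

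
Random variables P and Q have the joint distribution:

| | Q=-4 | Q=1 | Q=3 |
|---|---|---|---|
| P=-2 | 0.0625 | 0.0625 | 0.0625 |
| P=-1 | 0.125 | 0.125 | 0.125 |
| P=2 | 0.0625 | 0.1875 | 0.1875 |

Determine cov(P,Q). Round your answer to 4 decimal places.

0.9375

E[P] = 0.125,  E[Q] = 0.5
E[PQ] = 1
cov(P,Q) = E[PQ] − E[P]E[Q] = 1 − (0.125)(0.5) = 0.9375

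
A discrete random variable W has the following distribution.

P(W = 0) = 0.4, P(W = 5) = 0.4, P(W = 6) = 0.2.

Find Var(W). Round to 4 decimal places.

6.9600

E[W] = (0)(0.4) + (5)(0.4) + (6)(0.2) = 3.2
E[W²] = (0)²(0.4) + (5)²(0.4) + (6)²(0.2) = 17.2
Var(W) = E[W²] − (E[W])² = 17.2 − (3.2)² = 6.96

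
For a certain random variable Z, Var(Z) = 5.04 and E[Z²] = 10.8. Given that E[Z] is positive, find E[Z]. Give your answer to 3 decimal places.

(E[Z])² = E[Z²] − Var(Z) = 10.8 − 5.04 = 5.76
E[Z] = √5.76 = 2.4

2.400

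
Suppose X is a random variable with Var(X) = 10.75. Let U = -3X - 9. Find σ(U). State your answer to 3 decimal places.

Var(-3X - 9) = (-3)²·10.75 = 96.75
σ(U) = √96.75 ≈ 9.836

9.836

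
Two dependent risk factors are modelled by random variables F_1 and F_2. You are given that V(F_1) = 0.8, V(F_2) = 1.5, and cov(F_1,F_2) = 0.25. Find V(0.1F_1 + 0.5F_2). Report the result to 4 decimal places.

0.4080

V(0.1F_1 + 0.5F_2) = (0.1)²·V(F_1) + (0.5)²·V(F_2) + 2·(0.1)·(0.5)·cov(F_1,F_2)
= 0.01·0.8 + 0.25·1.5 + 0.1·0.25 = 0.408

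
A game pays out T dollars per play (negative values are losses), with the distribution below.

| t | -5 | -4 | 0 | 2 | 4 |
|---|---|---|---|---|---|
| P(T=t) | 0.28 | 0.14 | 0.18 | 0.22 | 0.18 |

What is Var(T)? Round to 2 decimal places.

12.36

E[T] = (-5)(0.28) + (-4)(0.14) + (0)(0.18) + (2)(0.22) + (4)(0.18) = -0.8
E[T²] = (-5)²(0.28) + (-4)²(0.14) + (0)²(0.18) + (2)²(0.22) + (4)²(0.18) = 13
Var(T) = E[T²] − (E[T])² = 13 − (-0.8)² = 12.36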